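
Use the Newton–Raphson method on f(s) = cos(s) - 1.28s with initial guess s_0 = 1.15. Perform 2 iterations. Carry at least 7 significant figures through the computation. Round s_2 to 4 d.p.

0.6311

f'(s) = -sin(s) - 1.28
s_0 = 1.150000: f = -1.063513, f' = -2.192764 → s_1 = 1.150000 - (-1.063513)/(-2.192764) = 0.664990
s_1 = 0.664990: f = -0.064264, f' = -1.897051 → s_2 = 0.664990 - (-0.064264)/(-1.897051) = 0.631114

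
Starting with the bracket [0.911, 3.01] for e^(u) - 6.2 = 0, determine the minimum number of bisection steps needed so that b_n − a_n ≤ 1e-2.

Initial width b − a = 3.01 − 0.911 = 2.099000.
After n steps the width is (b−a)/2^n; need (b−a)/2^n ≤ 1e-2.
So n ≥ log₂(2.099000/1e-2) = log₂(209.9000) ≈ 7.7136.
Hence n = 8.

8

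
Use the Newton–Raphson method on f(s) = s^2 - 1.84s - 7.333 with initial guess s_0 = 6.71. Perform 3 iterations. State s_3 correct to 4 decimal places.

f'(s) = 2s - 1.84
s_0 = 6.710000: f = 25.344700, f' = 11.580000 → s_1 = 6.710000 - (25.344700)/(11.580000) = 4.521339
s_1 = 4.521339: f = 4.790239, f' = 7.202677 → s_2 = 4.521339 - (4.790239)/(7.202677) = 3.856275
s_2 = 3.856275: f = 0.442310, f' = 5.872550 → s_3 = 3.856275 - (0.442310)/(5.872550) = 3.780957

3.7810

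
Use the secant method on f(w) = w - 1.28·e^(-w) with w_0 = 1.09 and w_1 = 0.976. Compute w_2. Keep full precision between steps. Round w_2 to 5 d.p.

0.63690

f(w_0) = 0.659643, f(w_1) = 0.493676
w_2 = 0.976000 - (0.493676)·(0.976000 - 1.090000)/(0.493676 - (0.659643)) = 0.636901; f(w_2) = -0.040128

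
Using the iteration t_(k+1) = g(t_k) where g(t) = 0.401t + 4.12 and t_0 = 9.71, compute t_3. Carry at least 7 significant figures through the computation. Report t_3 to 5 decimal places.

7.06073

t_1 = g(9.710000) = 8.013710
t_2 = g(8.013710) = 7.333498
t_3 = g(7.333498) = 7.060733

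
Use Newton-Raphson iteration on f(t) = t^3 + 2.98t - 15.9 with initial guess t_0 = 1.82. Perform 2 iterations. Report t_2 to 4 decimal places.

2.1239

Newton update: t ← t − f(t)/f'(t).
f'(t) = 3t^2 + 2.98
t_0 = 1.820000: f = -4.447832, f' = 12.917200 → t_1 = 1.820000 - (-4.447832)/(12.917200) = 2.164334
t_1 = 2.164334: f = 0.688196, f' = 17.033026 → t_2 = 2.164334 - (0.688196)/(17.033026) = 2.123930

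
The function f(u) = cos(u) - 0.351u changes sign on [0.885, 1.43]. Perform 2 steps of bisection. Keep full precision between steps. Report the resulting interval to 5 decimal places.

[1.02125, 1.15750]

f(0.885000) = 0.322655, f(1.430000) = -0.361598 (opposite signs)
step 1: m = 1.157500, f(m) = -0.004652 < 0 → root in [0.885000, 1.157500]
step 2: m = 1.021250, f(m) = 0.163842 > 0 → root in [1.021250, 1.157500]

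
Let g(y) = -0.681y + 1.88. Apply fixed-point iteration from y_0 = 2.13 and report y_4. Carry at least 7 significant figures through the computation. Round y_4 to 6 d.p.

1.335955

y_1 = g(2.130000) = 0.429470
y_2 = g(0.429470) = 1.587531
y_3 = g(1.587531) = 0.798891
y_4 = g(0.798891) = 1.335955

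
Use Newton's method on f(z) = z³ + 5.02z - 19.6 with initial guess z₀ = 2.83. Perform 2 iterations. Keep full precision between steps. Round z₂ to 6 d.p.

Newton update: z ← z − f(z)/f'(z).
f'(z) = 3z² + 5.02
z_0 = 2.830000: f = 17.271787, f' = 29.046700 → z_1 = 2.830000 - (17.271787)/(29.046700) = 2.235379
z_1 = 2.235379: f = 2.791605, f' = 20.010754 → z_2 = 2.235379 - (2.791605)/(20.010754) = 2.095873

2.095873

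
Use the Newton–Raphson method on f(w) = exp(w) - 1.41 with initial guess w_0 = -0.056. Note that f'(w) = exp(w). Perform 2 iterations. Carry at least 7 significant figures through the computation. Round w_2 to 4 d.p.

0.3477

w_0 = -0.056000: f = -0.464461, f' = 0.945539 → w_1 = -0.056000 - (-0.464461)/(0.945539) = 0.435213
w_1 = 0.435213: f = 0.135292, f' = 1.545292 → w_2 = 0.435213 - (0.135292)/(1.545292) = 0.347662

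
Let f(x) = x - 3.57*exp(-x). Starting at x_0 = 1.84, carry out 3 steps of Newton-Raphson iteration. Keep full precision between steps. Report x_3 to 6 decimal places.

f'(x) = 1 + 3.57*exp(-x)
x_0 = 1.840000: f = 1.273022, f' = 1.566978 → x_1 = 1.840000 - (1.273022)/(1.566978) = 1.027594
x_1 = 1.027594: f = -0.249990, f' = 2.277584 → x_2 = 1.027594 - (-0.249990)/(2.277584) = 1.137355
x_2 = 1.137355: f = -0.007422, f' = 2.144777 → x_3 = 1.137355 - (-0.007422)/(2.144777) = 1.140816

1.140816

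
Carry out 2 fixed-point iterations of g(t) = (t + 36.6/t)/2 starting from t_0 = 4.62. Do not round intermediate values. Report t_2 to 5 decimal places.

t_1 = g(4.620000) = 6.271039
t_2 = g(6.271039) = 6.053696

6.05370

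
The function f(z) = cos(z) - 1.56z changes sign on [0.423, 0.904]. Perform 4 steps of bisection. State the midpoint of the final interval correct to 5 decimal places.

f(0.423000) = 0.251982, f(0.904000) = -0.791768 (opposite signs)
step 1: m = 0.663500, f(m) = -0.247219 < 0 → root in [0.423000, 0.663500]
step 2: m = 0.543250, f(m) = 0.008563 > 0 → root in [0.543250, 0.663500]
step 3: m = 0.603375, f(m) = -0.117840 < 0 → root in [0.543250, 0.603375]
step 4: m = 0.573313, f(m) = -0.054259 < 0 → root in [0.543250, 0.573313]
Midpoint of [0.543250, 0.573313] = 0.558281

0.55828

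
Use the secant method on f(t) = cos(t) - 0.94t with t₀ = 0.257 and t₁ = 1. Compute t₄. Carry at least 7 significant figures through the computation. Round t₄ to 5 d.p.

0.76641

f(t_0) = 0.725577, f(t_1) = -0.399698
t_2 = 1.000000 - (-0.399698)·(1.000000 - 0.257000)/(-0.399698 - (0.725577)) = 0.736086; f(t_2) = 0.049181
t_3 = 0.736086 - (0.049181)·(0.736086 - 1.000000)/(0.049181 - (-0.399698)) = 0.765002; f(t_3) = 0.002280
t_4 = 0.765002 - (0.002280)·(0.765002 - 0.736086)/(0.002280 - (0.049181)) = 0.766407; f(t_4) = -0.000016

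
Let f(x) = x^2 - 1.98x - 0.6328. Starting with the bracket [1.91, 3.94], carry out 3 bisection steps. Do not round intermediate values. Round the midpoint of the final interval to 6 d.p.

2.290625

f(1.910000) = -0.766500, f(3.940000) = 7.089600 (opposite signs)
step 1: m = 2.925000, f(m) = 2.131325 > 0 → root in [1.910000, 2.925000]
step 2: m = 2.417500, f(m) = 0.424856 > 0 → root in [1.910000, 2.417500]
step 3: m = 2.163750, f(m) = -0.235211 < 0 → root in [2.163750, 2.417500]
Midpoint of [2.163750, 2.417500] = 2.290625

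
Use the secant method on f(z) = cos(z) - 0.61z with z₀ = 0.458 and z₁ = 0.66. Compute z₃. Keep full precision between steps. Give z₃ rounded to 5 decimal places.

0.94816

f(z_0) = 0.617559, f(z_1) = 0.387392
z_2 = 0.660000 - (0.387392)·(0.660000 - 0.458000)/(0.387392 - (0.617559)) = 0.999986; f(z_2) = -0.069677
z_3 = 0.999986 - (-0.069677)·(0.999986 - 0.660000)/(-0.069677 - (0.387392)) = 0.948157; f(z_3) = 0.004805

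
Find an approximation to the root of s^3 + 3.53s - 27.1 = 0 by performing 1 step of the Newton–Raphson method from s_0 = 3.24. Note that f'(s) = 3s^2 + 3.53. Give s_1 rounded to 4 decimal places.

2.7161

s_0 = 3.240000: f = 18.349424, f' = 35.022800 → s_1 = 3.240000 - (18.349424)/(35.022800) = 2.716072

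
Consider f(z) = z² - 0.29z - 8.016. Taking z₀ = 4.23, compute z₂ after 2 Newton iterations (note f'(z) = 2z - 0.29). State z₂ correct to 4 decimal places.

z_0 = 4.230000: f = 8.650200, f' = 8.170000 → z_1 = 4.230000 - (8.650200)/(8.170000) = 3.171224
z_1 = 3.171224: f = 1.121007, f' = 6.052448 → z_2 = 3.171224 - (1.121007)/(6.052448) = 2.986009

2.9860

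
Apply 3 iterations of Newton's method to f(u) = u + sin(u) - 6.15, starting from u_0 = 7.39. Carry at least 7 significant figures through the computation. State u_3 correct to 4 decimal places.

f'(u) = 1 + cos(u)
u_0 = 7.390000: f = 2.134278, f' = 1.447512 → u_1 = 7.390000 - (2.134278)/(1.447512) = 5.915555
u_1 = 5.915555: f = -0.593851, f' = 1.933182 → u_2 = 5.915555 - (-0.593851)/(1.933182) = 6.222743
u_2 = 6.222743: f = 0.012337, f' = 1.998174 → u_3 = 6.222743 - (0.012337)/(1.998174) = 6.216569

6.2166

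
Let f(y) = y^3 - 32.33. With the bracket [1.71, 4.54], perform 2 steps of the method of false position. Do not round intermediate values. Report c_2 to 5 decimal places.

2.97006

f(1.710000) = -27.329789, f(4.540000) = 61.246664
step 1: c = 2.583181, f(c) = -15.092882 < 0 → new bracket [2.583181, 4.540000]
step 2: c = 2.970059, f(c) = -6.130378 < 0 → new bracket [2.970059, 4.540000]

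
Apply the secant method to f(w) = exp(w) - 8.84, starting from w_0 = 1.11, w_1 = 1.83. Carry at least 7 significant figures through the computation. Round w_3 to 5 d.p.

2.13738

f(w_0) = -5.805642, f(w_1) = -2.606113
w_2 = 1.830000 - (-2.606113)·(1.830000 - 1.110000)/(-2.606113 - (-5.805642)) = 2.416462; f(w_2) = 2.366141
w_3 = 2.416462 - (2.366141)·(2.416462 - 1.830000)/(2.366141 - (-2.606113)) = 2.137383; f(w_3) = -0.362777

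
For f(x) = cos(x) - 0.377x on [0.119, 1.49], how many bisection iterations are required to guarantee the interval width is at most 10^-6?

Initial width b − a = 1.49 − 0.119 = 1.371000.
After n steps the width is (b−a)/2^n; need (b−a)/2^n ≤ 10^-6.
So n ≥ log₂(1.371000/10^-6) = log₂(1371000.0000) ≈ 20.3868.
Hence n = 21.

21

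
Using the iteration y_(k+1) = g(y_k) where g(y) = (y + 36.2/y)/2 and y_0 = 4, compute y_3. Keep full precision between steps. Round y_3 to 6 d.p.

y_1 = g(4.000000) = 6.525000
y_2 = g(6.525000) = 6.036446
y_3 = g(6.036446) = 6.016676

6.016676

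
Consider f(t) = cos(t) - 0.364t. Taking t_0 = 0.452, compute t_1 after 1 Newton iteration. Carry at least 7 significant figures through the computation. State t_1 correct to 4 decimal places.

f'(t) = -sin(t) - 0.364
t_0 = 0.452000: f = 0.735047, f' = -0.800766 → t_1 = 0.452000 - (0.735047)/(-0.800766) = 1.369931

1.3699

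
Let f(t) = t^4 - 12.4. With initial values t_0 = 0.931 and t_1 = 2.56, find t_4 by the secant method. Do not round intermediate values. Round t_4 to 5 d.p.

f(t_0) = -11.648725, f(t_1) = 30.549673
t_2 = 2.560000 - (30.549673)·(2.560000 - 0.931000)/(30.549673 - (-11.648725)) = 1.380680; f(t_2) = -8.766108
t_3 = 1.380680 - (-8.766108)·(1.380680 - 2.560000)/(-8.766108 - (30.549673)) = 1.643629; f(t_3) = -5.101810
t_4 = 1.643629 - (-5.101810)·(1.643629 - 1.380680)/(-5.101810 - (-8.766108)) = 2.009734; f(t_4) = 3.913755

2.00973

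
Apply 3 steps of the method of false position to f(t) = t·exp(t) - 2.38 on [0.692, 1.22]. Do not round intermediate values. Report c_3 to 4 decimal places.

0.9326

f(0.692000) = -0.997587, f(1.220000) = 1.752369
step 1: c = 0.883540, f(c) = -0.242321 < 0 → new bracket [0.883540, 1.220000]
step 2: c = 0.924414, f(c) = -0.050116 < 0 → new bracket [0.924414, 1.220000]
step 3: c = 0.932632, f(c) = -0.010004 < 0 → new bracket [0.932632, 1.220000]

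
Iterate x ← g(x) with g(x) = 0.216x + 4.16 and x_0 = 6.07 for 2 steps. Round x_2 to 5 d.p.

5.34176

x_1 = g(6.070000) = 5.471120
x_2 = g(5.471120) = 5.341762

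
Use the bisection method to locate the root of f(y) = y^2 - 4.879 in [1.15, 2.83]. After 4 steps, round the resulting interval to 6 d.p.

[2.200000, 2.305000]

f(1.150000) = -3.556500, f(2.830000) = 3.129900 (opposite signs)
step 1: m = 1.990000, f(m) = -0.918900 < 0 → root in [1.990000, 2.830000]
step 2: m = 2.410000, f(m) = 0.929100 > 0 → root in [1.990000, 2.410000]
step 3: m = 2.200000, f(m) = -0.039000 < 0 → root in [2.200000, 2.410000]
step 4: m = 2.305000, f(m) = 0.434025 > 0 → root in [2.200000, 2.305000]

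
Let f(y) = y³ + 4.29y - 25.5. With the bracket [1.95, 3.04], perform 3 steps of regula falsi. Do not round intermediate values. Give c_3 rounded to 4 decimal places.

f(1.950000) = -9.719625, f(3.040000) = 15.636064
step 1: c = 2.367831, f(c) = -2.066469 < 0 → new bracket [2.367831, 3.040000]
step 2: c = 2.446295, f(c) = -0.365881 < 0 → new bracket [2.446295, 3.040000]
step 3: c = 2.459870, f(c) = -0.062578 < 0 → new bracket [2.459870, 3.040000]

2.4599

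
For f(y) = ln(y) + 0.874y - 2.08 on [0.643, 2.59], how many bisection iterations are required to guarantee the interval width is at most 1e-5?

Initial width b − a = 2.59 − 0.643 = 1.947000.
After n steps the width is (b−a)/2^n; need (b−a)/2^n ≤ 1e-5.
So n ≥ log₂(1.947000/1e-5) = log₂(194700.0000) ≈ 17.5709.
Hence n = 18.

18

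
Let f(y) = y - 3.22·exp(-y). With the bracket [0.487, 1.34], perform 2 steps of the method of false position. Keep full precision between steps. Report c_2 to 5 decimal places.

1.09297

False-position update: c = (a·f(b) − b·f(a))/(f(b) − f(a)); replace the endpoint whose sign matches f(c).
f(0.487000) = -1.491584, f(1.340000) = 0.496857
step 1: c = 1.126859, f(c) = 0.083419 > 0 → new bracket [0.487000, 1.126859]
step 2: c = 1.092969, f(c) = 0.013561 > 0 → new bracket [0.487000, 1.092969]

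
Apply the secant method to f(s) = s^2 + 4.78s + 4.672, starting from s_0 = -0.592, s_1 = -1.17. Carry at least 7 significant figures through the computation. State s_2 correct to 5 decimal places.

f(s_0) = 2.192704, f(s_1) = 0.448300
s_2 = -1.170000 - (0.448300)·(-1.170000 - -0.592000)/(0.448300 - (2.192704)) = -1.318542; f(s_2) = 0.107922

-1.31854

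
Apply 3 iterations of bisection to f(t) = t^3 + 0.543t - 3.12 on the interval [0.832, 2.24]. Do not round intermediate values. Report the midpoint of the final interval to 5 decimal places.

f(0.832000) = -2.092294, f(2.240000) = 9.335744 (opposite signs)
step 1: m = 1.536000, f(m) = 1.337927 > 0 → root in [0.832000, 1.536000]
step 2: m = 1.184000, f(m) = -0.817290 < 0 → root in [1.184000, 1.536000]
step 3: m = 1.360000, f(m) = 0.133936 > 0 → root in [1.184000, 1.360000]
Midpoint of [1.184000, 1.360000] = 1.272000

1.27200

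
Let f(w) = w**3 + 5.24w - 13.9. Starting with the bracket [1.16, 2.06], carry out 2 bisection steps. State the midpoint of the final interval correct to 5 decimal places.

1.72250

f(1.160000) = -6.260704, f(2.060000) = 5.636216 (opposite signs)
step 1: m = 1.610000, f(m) = -1.290319 < 0 → root in [1.610000, 2.060000]
step 2: m = 1.835000, f(m) = 1.894258 > 0 → root in [1.610000, 1.835000]
Midpoint of [1.610000, 1.835000] = 1.722500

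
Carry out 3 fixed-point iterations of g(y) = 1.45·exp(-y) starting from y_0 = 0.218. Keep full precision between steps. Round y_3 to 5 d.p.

y_1 = g(0.218000) = 1.165982
y_2 = g(1.165982) = 0.451844
y_3 = g(0.451844) = 0.922858

0.92286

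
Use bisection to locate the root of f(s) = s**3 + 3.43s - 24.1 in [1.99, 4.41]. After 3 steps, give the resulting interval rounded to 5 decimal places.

[2.29250, 2.59500]

f(1.990000) = -9.393701, f(4.410000) = 76.792421 (opposite signs)
step 1: m = 3.200000, f(m) = 19.644000 > 0 → root in [1.990000, 3.200000]
step 2: m = 2.595000, f(m) = 2.275645 > 0 → root in [1.990000, 2.595000]
step 3: m = 2.292500, f(m) = -4.188362 < 0 → root in [2.292500, 2.595000]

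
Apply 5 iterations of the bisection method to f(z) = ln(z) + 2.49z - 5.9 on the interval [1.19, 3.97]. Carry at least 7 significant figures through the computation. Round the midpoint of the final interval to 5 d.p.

f(1.190000) = -2.762947, f(3.970000) = 5.364066 (opposite signs)
step 1: m = 2.580000, f(m) = 1.471989 > 0 → root in [1.190000, 2.580000]
step 2: m = 1.885000, f(m) = -0.572422 < 0 → root in [1.885000, 2.580000]
step 3: m = 2.232500, f(m) = 0.462047 > 0 → root in [1.885000, 2.232500]
step 4: m = 2.058750, f(m) = -0.051613 < 0 → root in [2.058750, 2.232500]
step 5: m = 2.145625, f(m) = 0.206037 > 0 → root in [2.058750, 2.145625]
Midpoint of [2.058750, 2.145625] = 2.102187

2.10219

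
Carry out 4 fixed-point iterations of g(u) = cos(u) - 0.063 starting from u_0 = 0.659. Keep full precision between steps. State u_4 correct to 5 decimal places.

u_1 = g(0.659000) = 0.727605
u_2 = g(0.727605) = 0.683769
u_3 = g(0.683769) = 0.712197
u_4 = g(0.712197) = 0.693928

0.69393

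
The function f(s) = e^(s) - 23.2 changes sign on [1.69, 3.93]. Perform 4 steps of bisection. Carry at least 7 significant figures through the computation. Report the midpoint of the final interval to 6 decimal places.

3.160000

f(1.690000) = -17.780519, f(3.930000) = 27.706978 (opposite signs)
step 1: m = 2.810000, f(m) = -6.590082 < 0 → root in [2.810000, 3.930000]
step 2: m = 3.370000, f(m) = 5.878527 > 0 → root in [2.810000, 3.370000]
step 3: m = 3.090000, f(m) = -1.222922 < 0 → root in [3.090000, 3.370000]
step 4: m = 3.230000, f(m) = 2.079657 > 0 → root in [3.090000, 3.230000]
Midpoint of [3.090000, 3.230000] = 3.160000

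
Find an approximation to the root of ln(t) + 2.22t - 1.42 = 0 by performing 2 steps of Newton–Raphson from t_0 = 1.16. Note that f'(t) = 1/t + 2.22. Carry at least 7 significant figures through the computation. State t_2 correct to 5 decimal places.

Newton update: t ← t − f(t)/f'(t).
t_0 = 1.160000: f = 1.303620, f' = 3.082069 → t_1 = 1.160000 - (1.303620)/(3.082069) = 0.737031
t_1 = 0.737031: f = -0.088917, f' = 3.576795 → t_2 = 0.737031 - (-0.088917)/(3.576795) = 0.761890

0.76189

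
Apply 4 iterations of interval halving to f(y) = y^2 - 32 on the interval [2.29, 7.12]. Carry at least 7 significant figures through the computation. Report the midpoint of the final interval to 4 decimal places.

5.7616

f(2.290000) = -26.755900, f(7.120000) = 18.694400 (opposite signs)
step 1: m = 4.705000, f(m) = -9.862975 < 0 → root in [4.705000, 7.120000]
step 2: m = 5.912500, f(m) = 2.957656 > 0 → root in [4.705000, 5.912500]
step 3: m = 5.308750, f(m) = -3.817173 < 0 → root in [5.308750, 5.912500]
step 4: m = 5.610625, f(m) = -0.520887 < 0 → root in [5.610625, 5.912500]
Midpoint of [5.610625, 5.912500] = 5.761563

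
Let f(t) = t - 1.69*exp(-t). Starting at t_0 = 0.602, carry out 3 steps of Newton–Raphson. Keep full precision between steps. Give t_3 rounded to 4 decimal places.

0.7770

f'(t) = 1 + 1.69*exp(-t)
t_0 = 0.602000: f = -0.323639, f' = 1.925639 → t_1 = 0.602000 - (-0.323639)/(1.925639) = 0.770068
t_1 = 0.770068: f = -0.012371, f' = 1.782439 → t_2 = 0.770068 - (-0.012371)/(1.782439) = 0.777008
t_2 = 0.777008: f = -0.000019, f' = 1.777027 → t_3 = 0.777008 - (-0.000019)/(1.777027) = 0.777019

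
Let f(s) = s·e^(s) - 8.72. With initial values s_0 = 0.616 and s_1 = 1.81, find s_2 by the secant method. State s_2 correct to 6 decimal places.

Secant update: s_(k+1) = s_k − f(s_k)·(s_k − s_(k-1))/(f(s_k) − f(s_(k-1))).
f(s_0) = -7.579472, f(s_1) = 2.339910
s_2 = 1.810000 - (2.339910)·(1.810000 - 0.616000)/(2.339910 - (-7.579472)) = 1.528344; f(s_2) = -1.673515

1.528344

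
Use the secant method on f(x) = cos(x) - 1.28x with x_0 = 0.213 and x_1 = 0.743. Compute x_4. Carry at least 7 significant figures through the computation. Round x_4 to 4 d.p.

f(x_0) = 0.704761, f(x_1) = -0.214598
x_2 = 0.743000 - (-0.214598)·(0.743000 - 0.213000)/(-0.214598 - (0.704761)) = 0.619287; f(x_2) = 0.021605
x_3 = 0.619287 - (0.021605)·(0.619287 - 0.743000)/(0.021605 - (-0.214598)) = 0.630603; f(x_3) = 0.000501
x_4 = 0.630603 - (0.000501)·(0.630603 - 0.619287)/(0.000501 - (0.021605)) = 0.630871; f(x_4) = -0.000001

0.6309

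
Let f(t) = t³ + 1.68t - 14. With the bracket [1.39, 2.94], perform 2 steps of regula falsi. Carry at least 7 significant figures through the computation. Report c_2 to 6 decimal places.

2.113630

f(1.390000) = -8.979181, f(2.940000) = 16.351384
step 1: c = 1.939444, f(c) = -3.446624 < 0 → new bracket [1.939444, 2.940000]
step 2: c = 2.113630, f(c) = -1.006598 < 0 → new bracket [2.113630, 2.940000]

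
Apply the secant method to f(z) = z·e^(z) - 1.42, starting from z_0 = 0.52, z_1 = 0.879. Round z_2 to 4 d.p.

0.6776

f(z_0) = -0.545346, f(z_1) = 0.697063
z_2 = 0.879000 - (0.697063)·(0.879000 - 0.520000)/(0.697063 - (-0.545346)) = 0.677580; f(z_2) = -0.085772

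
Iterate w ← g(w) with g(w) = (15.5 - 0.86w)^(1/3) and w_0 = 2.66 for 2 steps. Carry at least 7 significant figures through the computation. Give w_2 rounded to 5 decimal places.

2.37915

w_1 = g(2.660000) = 2.364071
w_2 = g(2.364071) = 2.379154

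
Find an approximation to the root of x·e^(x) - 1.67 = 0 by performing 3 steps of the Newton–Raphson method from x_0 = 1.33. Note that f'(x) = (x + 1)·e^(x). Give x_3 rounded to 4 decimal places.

0.7722

Newton update: x ← x − f(x)/f'(x).
x_0 = 1.330000: f = 3.358788, f' = 8.809831 → x_1 = 1.330000 - (3.358788)/(8.809831) = 0.948746
x_1 = 0.948746: f = 0.780105, f' = 5.032573 → x_2 = 0.948746 - (0.780105)/(5.032573) = 0.793734
x_2 = 0.793734: f = 0.085455, f' = 3.967095 → x_3 = 0.793734 - (0.085455)/(3.967095) = 0.772193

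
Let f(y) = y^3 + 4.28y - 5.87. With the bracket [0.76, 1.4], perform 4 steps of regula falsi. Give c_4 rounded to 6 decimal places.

1.078353

f(0.760000) = -2.178224, f(1.400000) = 2.866000
step 1: c = 1.036368, f(c) = -0.321223 < 0 → new bracket [1.036368, 1.400000]
step 2: c = 1.073017, f(c) = -0.042055 < 0 → new bracket [1.073017, 1.400000]
step 3: c = 1.077745, f(c) = -0.005411 < 0 → new bracket [1.077745, 1.400000]
step 4: c = 1.078353, f(c) = -0.000695 < 0 → new bracket [1.078353, 1.400000]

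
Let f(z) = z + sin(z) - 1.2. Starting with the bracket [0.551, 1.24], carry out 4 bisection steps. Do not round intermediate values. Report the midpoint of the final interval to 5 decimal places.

f(0.551000) = -0.125461, f(1.240000) = 0.985784 (opposite signs)
step 1: m = 0.895500, f(m) = 0.476022 > 0 → root in [0.551000, 0.895500]
step 2: m = 0.723250, f(m) = 0.185075 > 0 → root in [0.551000, 0.723250]
step 3: m = 0.637125, f(m) = 0.032012 > 0 → root in [0.551000, 0.637125]
step 4: m = 0.594062, f(m) = -0.046205 < 0 → root in [0.594062, 0.637125]
Midpoint of [0.594062, 0.637125] = 0.615594

0.61559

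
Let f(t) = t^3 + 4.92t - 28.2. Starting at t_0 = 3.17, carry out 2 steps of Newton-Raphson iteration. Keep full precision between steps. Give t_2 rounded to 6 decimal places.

2.515213

f'(t) = 3t^2 + 4.92
t_0 = 3.170000: f = 19.251413, f' = 35.066700 → t_1 = 3.170000 - (19.251413)/(35.066700) = 2.621006
t_1 = 2.621006: f = 2.700799, f' = 25.529015 → t_2 = 2.621006 - (2.700799)/(25.529015) = 2.515213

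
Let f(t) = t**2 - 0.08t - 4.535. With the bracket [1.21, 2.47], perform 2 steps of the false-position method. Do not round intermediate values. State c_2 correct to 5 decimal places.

f(1.210000) = -3.167700, f(2.470000) = 1.368300
step 1: c = 2.089917, f(c) = -0.334442 < 0 → new bracket [2.089917, 2.470000]
step 2: c = 2.164570, f(c) = -0.022801 < 0 → new bracket [2.164570, 2.470000]

2.16457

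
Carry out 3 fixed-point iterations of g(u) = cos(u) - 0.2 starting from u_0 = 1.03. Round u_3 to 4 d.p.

u_1 = g(1.030000) = 0.314819
u_2 = g(0.314819) = 0.750852
u_3 = g(0.750852) = 0.531108

0.5311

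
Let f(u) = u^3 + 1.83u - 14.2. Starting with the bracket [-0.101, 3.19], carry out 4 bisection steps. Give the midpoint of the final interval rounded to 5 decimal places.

f(-0.101000) = -14.385860, f(3.190000) = 24.099459 (opposite signs)
step 1: m = 1.544500, f(m) = -7.689191 < 0 → root in [1.544500, 3.190000]
step 2: m = 2.367250, f(m) = 3.397835 > 0 → root in [1.544500, 2.367250]
step 3: m = 1.955875, f(m) = -3.138653 < 0 → root in [1.955875, 2.367250]
step 4: m = 2.161562, f(m) = -0.144759 < 0 → root in [2.161562, 2.367250]
Midpoint of [2.161562, 2.367250] = 2.264406

2.26441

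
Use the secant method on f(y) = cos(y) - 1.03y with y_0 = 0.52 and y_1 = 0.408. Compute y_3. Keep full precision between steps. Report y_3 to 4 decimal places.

0.7245

Secant update: y_(k+1) = y_k − f(y_k)·(y_k − y_(k-1))/(f(y_k) − f(y_(k-1))).
f(y_0) = 0.332219, f(y_1) = 0.497676
y_2 = 0.408000 - (0.497676)·(0.408000 - 0.520000)/(0.497676 - (0.332219)) = 0.744883; f(y_2) = -0.032063
y_3 = 0.744883 - (-0.032063)·(0.744883 - 0.408000)/(-0.032063 - (0.497676)) = 0.724493; f(y_3) = 0.002607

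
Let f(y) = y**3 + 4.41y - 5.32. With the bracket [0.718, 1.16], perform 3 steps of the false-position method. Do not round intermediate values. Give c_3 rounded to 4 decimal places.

0.9877

False-position update: c = (a·f(b) − b·f(a))/(f(b) − f(a)); replace the endpoint whose sign matches f(c).
f(0.718000) = -1.783474, f(1.160000) = 1.356496
step 1: c = 0.969052, f(c) = -0.136482 < 0 → new bracket [0.969052, 1.160000]
step 2: c = 0.986508, f(c) = -0.009435 < 0 → new bracket [0.986508, 1.160000]
step 3: c = 0.987706, f(c) = -0.000647 < 0 → new bracket [0.987706, 1.160000]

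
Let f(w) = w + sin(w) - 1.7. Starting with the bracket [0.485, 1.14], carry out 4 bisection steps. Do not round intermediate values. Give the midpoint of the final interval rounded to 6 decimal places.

0.914844

f(0.485000) = -0.748792, f(1.140000) = 0.348633 (opposite signs)
step 1: m = 0.812500, f(m) = -0.161491 < 0 → root in [0.812500, 1.140000]
step 2: m = 0.976250, f(m) = 0.104653 > 0 → root in [0.812500, 0.976250]
step 3: m = 0.894375, f(m) = -0.025807 < 0 → root in [0.894375, 0.976250]
step 4: m = 0.935312, f(m) = 0.040097 > 0 → root in [0.894375, 0.935312]
Midpoint of [0.894375, 0.935312] = 0.914844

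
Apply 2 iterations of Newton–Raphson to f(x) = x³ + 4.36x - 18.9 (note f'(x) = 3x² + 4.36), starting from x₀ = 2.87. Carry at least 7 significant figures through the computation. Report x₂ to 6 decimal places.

2.134675

Newton update: x ← x − f(x)/f'(x).
x_0 = 2.870000: f = 17.253103, f' = 29.070700 → x_1 = 2.870000 - (17.253103)/(29.070700) = 2.276512
x_1 = 2.276512: f = 2.823637, f' = 19.907525 → x_2 = 2.276512 - (2.823637)/(19.907525) = 2.134675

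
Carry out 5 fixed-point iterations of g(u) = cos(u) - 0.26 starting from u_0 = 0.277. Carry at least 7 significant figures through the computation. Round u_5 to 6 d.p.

u_1 = g(0.277000) = 0.701880
u_2 = g(0.701880) = 0.503630
u_3 = g(0.503630) = 0.615837
u_4 = g(0.615837) = 0.556290
u_5 = g(0.556290) = 0.589220

0.589220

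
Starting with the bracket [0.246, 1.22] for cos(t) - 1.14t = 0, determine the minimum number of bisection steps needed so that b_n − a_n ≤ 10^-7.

Initial width b − a = 1.22 − 0.246 = 0.974000.
After n steps the width is (b−a)/2^n; need (b−a)/2^n ≤ 10^-7.
So n ≥ log₂(0.974000/10^-7) = log₂(9740000.0000) ≈ 23.2155.
Hence n = 24.

24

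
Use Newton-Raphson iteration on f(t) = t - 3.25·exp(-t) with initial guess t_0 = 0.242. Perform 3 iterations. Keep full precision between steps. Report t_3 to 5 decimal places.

f'(t) = 1 + 3.25·exp(-t)
t_0 = 0.242000: f = -2.309433, f' = 3.551433 → t_1 = 0.242000 - (-2.309433)/(3.551433) = 0.892282
t_1 = 0.892282: f = -0.439307, f' = 2.331589 → t_2 = 0.892282 - (-0.439307)/(2.331589) = 1.080697
t_2 = 1.080697: f = -0.022219, f' = 2.102916 → t_3 = 1.080697 - (-0.022219)/(2.102916) = 1.091263

1.09126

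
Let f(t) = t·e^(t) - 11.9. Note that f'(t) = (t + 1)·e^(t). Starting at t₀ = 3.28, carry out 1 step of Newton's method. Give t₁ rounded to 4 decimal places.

2.6183

Newton update: t ← t − f(t)/f'(t).
t_0 = 3.280000: f = 75.268534, f' = 113.744307 → t_1 = 3.280000 - (75.268534)/(113.744307) = 2.618265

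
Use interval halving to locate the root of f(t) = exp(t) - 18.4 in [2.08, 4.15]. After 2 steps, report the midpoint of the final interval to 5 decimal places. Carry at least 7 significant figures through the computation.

2.85625

f(2.080000) = -10.395531, f(4.150000) = 45.034000 (opposite signs)
step 1: m = 3.115000, f(m) = 4.133430 > 0 → root in [2.080000, 3.115000]
step 2: m = 2.597500, f(m) = -4.969879 < 0 → root in [2.597500, 3.115000]
Midpoint of [2.597500, 3.115000] = 2.856250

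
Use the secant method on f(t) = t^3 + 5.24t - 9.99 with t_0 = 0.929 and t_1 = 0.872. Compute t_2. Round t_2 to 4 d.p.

Secant update: t_(k+1) = t_k − f(t_k)·(t_k − t_(k-1))/(f(t_k) − f(t_(k-1))).
f(t_0) = -4.320275, f(t_1) = -4.757665
t_2 = 0.872000 - (-4.757665)·(0.872000 - 0.929000)/(-4.757665 - (-4.320275)) = 1.492011; f(t_2) = 1.149503

1.4920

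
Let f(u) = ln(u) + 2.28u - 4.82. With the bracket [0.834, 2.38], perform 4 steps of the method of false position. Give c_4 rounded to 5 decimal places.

1.84534

False-position update: c = (a·f(b) − b·f(a))/(f(b) − f(a)); replace the endpoint whose sign matches f(c).
f(0.834000) = -3.100002, f(2.380000) = 1.473500
step 1: c = 1.881907, f(c) = 0.103032 > 0 → new bracket [0.834000, 1.881907]
step 2: c = 1.848198, f(c) = 0.008104 > 0 → new bracket [0.834000, 1.848198]
step 3: c = 1.845554, f(c) = 0.000643 > 0 → new bracket [0.834000, 1.845554]
step 4: c = 1.845344, f(c) = 0.000051 > 0 → new bracket [0.834000, 1.845344]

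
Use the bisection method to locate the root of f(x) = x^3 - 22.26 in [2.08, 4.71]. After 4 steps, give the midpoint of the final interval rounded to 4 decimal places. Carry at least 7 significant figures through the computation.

f(2.080000) = -13.261088, f(4.710000) = 82.227111 (opposite signs)
step 1: m = 3.395000, f(m) = 16.870855 > 0 → root in [2.080000, 3.395000]
step 2: m = 2.737500, f(m) = -1.745432 < 0 → root in [2.737500, 3.395000]
step 3: m = 3.066250, f(m) = 6.568542 > 0 → root in [2.737500, 3.066250]
step 4: m = 2.901875, f(m) = 2.176337 > 0 → root in [2.737500, 2.901875]
Midpoint of [2.737500, 2.901875] = 2.819687

2.8197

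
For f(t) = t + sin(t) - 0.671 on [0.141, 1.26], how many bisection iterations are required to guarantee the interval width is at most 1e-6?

21

Initial width b − a = 1.26 − 0.141 = 1.119000.
After n steps the width is (b−a)/2^n; need (b−a)/2^n ≤ 1e-6.
So n ≥ log₂(1.119000/1e-6) = log₂(1119000.0000) ≈ 20.0938.
Hence n = 21.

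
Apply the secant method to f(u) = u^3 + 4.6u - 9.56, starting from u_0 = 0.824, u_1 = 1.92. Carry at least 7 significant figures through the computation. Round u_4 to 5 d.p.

Secant update: u_(k+1) = u_k − f(u_k)·(u_k − u_(k-1))/(f(u_k) − f(u_(k-1))).
f(u_0) = -5.210124, f(u_1) = 6.349888
u_2 = 1.920000 - (6.349888)·(1.920000 - 0.824000)/(6.349888 - (-5.210124)) = 1.317970; f(u_2) = -1.207968
u_3 = 1.317970 - (-1.207968)·(1.317970 - 1.920000)/(-1.207968 - (6.349888)) = 1.414192; f(u_3) = -0.226420
u_4 = 1.414192 - (-0.226420)·(1.414192 - 1.317970)/(-0.226420 - (-1.207968)) = 1.436388; f(u_4) = 0.010957

1.43639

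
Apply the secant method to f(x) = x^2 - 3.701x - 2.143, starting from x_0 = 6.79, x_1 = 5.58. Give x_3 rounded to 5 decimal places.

f(x_0) = 18.831310, f(x_1) = 8.341820
x_2 = 5.580000 - (8.341820)·(5.580000 - 6.790000)/(8.341820 - (18.831310)) = 4.617741; f(x_2) = 2.090275
x_3 = 4.617741 - (2.090275)·(4.617741 - 5.580000)/(2.090275 - (8.341820)) = 4.295999; f(x_3) = 0.413117

4.29600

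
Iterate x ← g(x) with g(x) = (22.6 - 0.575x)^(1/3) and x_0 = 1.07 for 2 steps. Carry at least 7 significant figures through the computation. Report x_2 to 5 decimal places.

2.75845

x_1 = g(1.070000) = 2.801392
x_2 = g(2.801392) = 2.758451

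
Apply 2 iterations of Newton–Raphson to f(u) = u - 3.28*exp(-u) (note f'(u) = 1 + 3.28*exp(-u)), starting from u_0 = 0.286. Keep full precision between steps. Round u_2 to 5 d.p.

u_0 = 0.286000: f = -2.178141, f' = 3.464141 → u_1 = 0.286000 - (-2.178141)/(3.464141) = 0.914768
u_1 = 0.914768: f = -0.399231, f' = 2.313999 → u_2 = 0.914768 - (-0.399231)/(2.313999) = 1.087297

1.08730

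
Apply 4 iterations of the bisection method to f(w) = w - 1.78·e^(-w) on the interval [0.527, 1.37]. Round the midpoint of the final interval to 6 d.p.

0.816781

f(0.527000) = -0.523865, f(1.370000) = 0.917690 (opposite signs)
step 1: m = 0.948500, f(m) = 0.259068 > 0 → root in [0.527000, 0.948500]
step 2: m = 0.737750, f(m) = -0.113426 < 0 → root in [0.737750, 0.948500]
step 3: m = 0.843125, f(m) = 0.077078 > 0 → root in [0.737750, 0.843125]
step 4: m = 0.790438, f(m) = -0.017053 < 0 → root in [0.790438, 0.843125]
Midpoint of [0.790438, 0.843125] = 0.816781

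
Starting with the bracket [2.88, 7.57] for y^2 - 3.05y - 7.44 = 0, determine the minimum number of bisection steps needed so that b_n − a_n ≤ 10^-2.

Initial width b − a = 7.57 − 2.88 = 4.690000.
After n steps the width is (b−a)/2^n; need (b−a)/2^n ≤ 10^-2.
So n ≥ log₂(4.690000/10^-2) = log₂(469.0000) ≈ 8.8734.
Hence n = 9.

9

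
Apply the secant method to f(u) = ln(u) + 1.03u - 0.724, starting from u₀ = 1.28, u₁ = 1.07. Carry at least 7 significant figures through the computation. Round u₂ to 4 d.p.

f(u_0) = 0.841260, f(u_1) = 0.445759
u_2 = 1.070000 - (0.445759)·(1.070000 - 1.280000)/(0.445759 - (0.841260)) = 0.833315; f(u_2) = -0.048029

0.8333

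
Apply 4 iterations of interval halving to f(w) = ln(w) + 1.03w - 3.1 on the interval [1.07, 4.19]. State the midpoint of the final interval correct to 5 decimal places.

f(1.070000) = -1.930241, f(4.190000) = 2.648401 (opposite signs)
step 1: m = 2.630000, f(m) = 0.575884 > 0 → root in [1.070000, 2.630000]
step 2: m = 1.850000, f(m) = -0.579314 < 0 → root in [1.850000, 2.630000]
step 3: m = 2.240000, f(m) = 0.013676 > 0 → root in [1.850000, 2.240000]
step 4: m = 2.045000, f(m) = -0.278252 < 0 → root in [2.045000, 2.240000]
Midpoint of [2.045000, 2.240000] = 2.142500

2.14250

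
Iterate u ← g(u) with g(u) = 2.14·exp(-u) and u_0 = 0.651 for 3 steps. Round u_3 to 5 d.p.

u_1 = g(0.651000) = 1.116061
u_2 = g(1.116061) = 0.700994
u_3 = g(0.700994) = 1.061636

1.06164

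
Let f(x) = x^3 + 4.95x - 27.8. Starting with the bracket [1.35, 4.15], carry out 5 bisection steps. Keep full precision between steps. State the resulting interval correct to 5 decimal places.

[2.48750, 2.57500]

f(1.350000) = -18.657125, f(4.150000) = 64.215875 (opposite signs)
step 1: m = 2.750000, f(m) = 6.609375 > 0 → root in [1.350000, 2.750000]
step 2: m = 2.050000, f(m) = -9.037375 < 0 → root in [2.050000, 2.750000]
step 3: m = 2.400000, f(m) = -2.096000 < 0 → root in [2.400000, 2.750000]
step 4: m = 2.575000, f(m) = 2.020109 > 0 → root in [2.400000, 2.575000]
step 5: m = 2.487500, f(m) = -0.095080 < 0 → root in [2.487500, 2.575000]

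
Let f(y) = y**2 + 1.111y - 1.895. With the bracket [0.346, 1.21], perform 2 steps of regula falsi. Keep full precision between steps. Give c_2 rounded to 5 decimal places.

0.92353

f(0.346000) = -1.390878, f(1.210000) = 0.913410
step 1: c = 0.867514, f(c) = -0.178611 < 0 → new bracket [0.867514, 1.210000]
step 2: c = 0.923531, f(c) = -0.016047 < 0 → new bracket [0.923531, 1.210000]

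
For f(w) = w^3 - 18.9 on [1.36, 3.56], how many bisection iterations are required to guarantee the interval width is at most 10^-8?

28

Initial width b − a = 3.56 − 1.36 = 2.200000.
After n steps the width is (b−a)/2^n; need (b−a)/2^n ≤ 10^-8.
So n ≥ log₂(2.200000/10^-8) = log₂(220000000.0000) ≈ 27.7129.
Hence n = 28.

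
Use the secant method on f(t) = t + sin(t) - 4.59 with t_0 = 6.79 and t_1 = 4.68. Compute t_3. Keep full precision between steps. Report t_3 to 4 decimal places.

f(t_0) = 2.685395, f(t_1) = -0.909476
t_2 = 4.680000 - (-0.909476)·(4.680000 - 6.790000)/(-0.909476 - (2.685395)) = 5.213814; f(t_2) = -0.253084
t_3 = 5.213814 - (-0.253084)·(5.213814 - 4.680000)/(-0.253084 - (-0.909476)) = 5.419636; f(t_3) = 0.069483

5.4196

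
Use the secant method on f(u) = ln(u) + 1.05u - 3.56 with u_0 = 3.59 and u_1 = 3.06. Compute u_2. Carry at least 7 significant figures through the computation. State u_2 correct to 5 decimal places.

2.48917

f(u_0) = 1.487652, f(u_1) = 0.771415
u_2 = 3.060000 - (0.771415)·(3.060000 - 3.590000)/(0.771415 - (1.487652)) = 2.489170; f(u_2) = -0.034423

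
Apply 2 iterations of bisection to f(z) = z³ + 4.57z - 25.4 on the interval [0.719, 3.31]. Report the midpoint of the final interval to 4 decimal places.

f(0.719000) = -21.742475, f(3.310000) = 25.991391 (opposite signs)
step 1: m = 2.014500, f(m) = -8.018470 < 0 → root in [2.014500, 3.310000]
step 2: m = 2.662250, f(m) = 5.635379 > 0 → root in [2.014500, 2.662250]
Midpoint of [2.014500, 2.662250] = 2.338375

2.3384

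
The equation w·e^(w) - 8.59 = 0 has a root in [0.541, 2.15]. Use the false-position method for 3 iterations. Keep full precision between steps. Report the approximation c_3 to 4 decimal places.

False-position update: c = (a·f(b) − b·f(a))/(f(b) − f(a)); replace the endpoint whose sign matches f(c).
f(0.541000) = -7.660711, f(2.150000) = 9.867446
step 1: c = 1.244216, f(c) = -4.272303 < 0 → new bracket [1.244216, 2.150000]
step 2: c = 1.517897, f(c) = -1.664408 < 0 → new bracket [1.517897, 2.150000]
step 3: c = 1.609130, f(c) = -0.546832 < 0 → new bracket [1.609130, 2.150000]

1.6091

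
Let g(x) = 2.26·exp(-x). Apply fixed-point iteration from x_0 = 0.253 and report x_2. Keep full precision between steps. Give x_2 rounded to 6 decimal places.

x_1 = g(0.253000) = 1.754817
x_2 = g(1.754817) = 0.390842

0.390842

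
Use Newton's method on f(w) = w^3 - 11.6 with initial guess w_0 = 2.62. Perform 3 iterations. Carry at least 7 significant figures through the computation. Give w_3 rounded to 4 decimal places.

Newton update: w ← w − f(w)/f'(w).
f'(w) = 3w^2
w_0 = 2.620000: f = 6.384728, f' = 20.593200 → w_1 = 2.620000 - (6.384728)/(20.593200) = 2.309959
w_1 = 2.309959: f = 0.725741, f' = 16.007737 → w_2 = 2.309959 - (0.725741)/(16.007737) = 2.264623
w_2 = 2.264623: f = 0.014151, f' = 15.385545 → w_3 = 2.264623 - (0.014151)/(15.385545) = 2.263703

2.2637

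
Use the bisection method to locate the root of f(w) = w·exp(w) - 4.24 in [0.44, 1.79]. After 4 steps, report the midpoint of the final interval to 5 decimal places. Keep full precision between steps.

1.24156

f(0.440000) = -3.556809, f(1.790000) = 6.481120 (opposite signs)
step 1: m = 1.115000, f(m) = -0.839731 < 0 → root in [1.115000, 1.790000]
step 2: m = 1.452500, f(m) = 1.967674 > 0 → root in [1.115000, 1.452500]
step 3: m = 1.283750, f(m) = 0.394533 > 0 → root in [1.115000, 1.283750]
step 4: m = 1.199375, f(m) = -0.260423 < 0 → root in [1.199375, 1.283750]
Midpoint of [1.199375, 1.283750] = 1.241562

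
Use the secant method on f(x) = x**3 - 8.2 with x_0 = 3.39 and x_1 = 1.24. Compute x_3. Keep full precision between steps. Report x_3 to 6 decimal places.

Secant update: x_(k+1) = x_k − f(x_k)·(x_k − x_(k-1))/(f(x_k) − f(x_(k-1))).
f(x_0) = 30.758219, f(x_1) = -6.293376
x_2 = 1.240000 - (-6.293376)·(1.240000 - 3.390000)/(-6.293376 - (30.758219)) = 1.605187; f(x_2) = -4.064035
x_3 = 1.605187 - (-4.064035)·(1.605187 - 1.240000)/(-4.064035 - (-6.293376)) = 2.270914; f(x_3) = 3.511217

2.270914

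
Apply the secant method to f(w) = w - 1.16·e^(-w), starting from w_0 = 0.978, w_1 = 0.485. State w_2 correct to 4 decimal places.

0.6316

Secant update: w_(k+1) = w_k − f(w_k)·(w_k − w_(k-1))/(f(w_k) − f(w_(k-1))).
f(w_0) = 0.541768, f(w_1) = -0.229209
w_2 = 0.485000 - (-0.229209)·(0.485000 - 0.978000)/(-0.229209 - (0.541768)) = 0.631567; f(w_2) = 0.014728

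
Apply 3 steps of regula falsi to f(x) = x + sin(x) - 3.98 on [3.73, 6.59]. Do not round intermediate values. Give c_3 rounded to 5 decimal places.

4.87092

False-position update: c = (a·f(b) − b·f(a))/(f(b) − f(a)); replace the endpoint whose sign matches f(c).
f(3.730000) = -0.805037, f(6.590000) = 2.912024
step 1: c = 4.349416, f(c) = -0.565430 < 0 → new bracket [4.349416, 6.590000]
step 2: c = 4.713732, f(c) = -0.266267 < 0 → new bracket [4.713732, 6.590000]
step 3: c = 4.870920, f(c) = -0.096541 < 0 → new bracket [4.870920, 6.590000]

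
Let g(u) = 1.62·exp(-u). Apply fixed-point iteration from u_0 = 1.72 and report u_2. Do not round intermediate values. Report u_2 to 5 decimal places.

1.21208

u_1 = g(1.720000) = 0.290087
u_2 = g(0.290087) = 1.212081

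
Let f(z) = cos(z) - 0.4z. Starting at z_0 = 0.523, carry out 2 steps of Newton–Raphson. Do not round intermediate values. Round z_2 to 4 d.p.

1.1132

f'(z) = -sin(z) - 0.4
z_0 = 0.523000: f = 0.657125, f' = -0.899481 → z_1 = 0.523000 - (0.657125)/(-0.899481) = 1.253559
z_1 = 1.253559: f = -0.189481, f' = -1.350101 → z_2 = 1.253559 - (-0.189481)/(-1.350101) = 1.113213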